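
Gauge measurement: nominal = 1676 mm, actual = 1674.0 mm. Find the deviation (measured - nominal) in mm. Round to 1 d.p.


Deviation = measured - nominal
Deviation = 1674.0 - 1676
Deviation = -2.0 mm

-2.0


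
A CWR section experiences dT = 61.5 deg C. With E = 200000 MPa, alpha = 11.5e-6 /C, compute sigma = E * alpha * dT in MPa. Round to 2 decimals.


sigma = E * alpha * dT
sigma = 200000 * 11.5e-6 * 61.5
sigma = 2.3 * 61.5
sigma = 141.45 MPa

141.45


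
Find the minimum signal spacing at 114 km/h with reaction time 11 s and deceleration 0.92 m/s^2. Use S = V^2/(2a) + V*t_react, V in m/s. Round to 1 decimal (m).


V = 114 / 3.6 = 31.6667 m/s
Braking distance = 31.6667^2 / (2*0.92) = 544.9879 m
Sighting distance = 31.6667 * 11 = 348.3333 m
S = 544.9879 + 348.3333 = 893.3 m

893.3


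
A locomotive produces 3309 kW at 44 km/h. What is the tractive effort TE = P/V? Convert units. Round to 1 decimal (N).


Convert: P = 3309 kW = 3309000 W
V = 44 / 3.6 = 12.2222 m/s
TE = 3309000 / 12.2222
TE = 270736.4 N

270736.4


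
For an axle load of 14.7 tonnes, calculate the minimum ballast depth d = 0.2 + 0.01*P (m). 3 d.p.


d = 0.2 + 0.01 * 14.7
d = 0.2 + 0.147
d = 0.347 m

0.347


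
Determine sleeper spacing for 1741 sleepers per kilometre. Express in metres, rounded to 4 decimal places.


Spacing = 1000 m / number of sleepers
Spacing = 1000 / 1741
Spacing = 0.5744 m

0.5744


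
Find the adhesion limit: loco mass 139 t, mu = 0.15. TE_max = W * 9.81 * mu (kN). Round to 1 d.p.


TE_max = W * g * mu
TE_max = 139 * 9.81 * 0.15
TE_max = 1363.59 * 0.15
TE_max = 204.5 kN

204.5


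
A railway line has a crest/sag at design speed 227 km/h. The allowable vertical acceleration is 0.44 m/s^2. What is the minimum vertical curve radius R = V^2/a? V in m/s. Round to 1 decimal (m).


Convert speed: V = 227 / 3.6 = 63.0556 m/s
V^2 = 3976.0031 m^2/s^2
R_v = 3976.0031 / 0.44
R_v = 9036.4 m

9036.4


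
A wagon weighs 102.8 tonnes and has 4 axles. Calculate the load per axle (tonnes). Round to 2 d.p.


Load per axle = total weight / number of axles
Load = 102.8 / 4
Load = 25.70 tonnes

25.70


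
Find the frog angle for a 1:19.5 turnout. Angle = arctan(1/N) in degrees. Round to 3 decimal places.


1/N = 1/19.5 = 0.051282
angle = arctan(0.051282) = 0.051237 rad
angle = 0.051237 * 180/pi = 2.936 degrees

2.936


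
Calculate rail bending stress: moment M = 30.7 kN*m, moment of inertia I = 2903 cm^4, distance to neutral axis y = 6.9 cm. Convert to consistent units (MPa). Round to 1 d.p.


Convert units:
M = 30.7 kN*m = 30700000 N*mm
y = 6.9 cm = 69 mm
I = 2903 cm^4 = 29030000 mm^4
sigma = 30700000 * 69 / 29030000
sigma = 73.0 MPa

73.0


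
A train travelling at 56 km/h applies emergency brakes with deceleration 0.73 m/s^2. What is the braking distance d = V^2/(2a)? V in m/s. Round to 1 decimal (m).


Convert speed: V = 56 / 3.6 = 15.5556 m/s
V^2 = 241.9753
d = 241.9753 / (2 * 0.73)
d = 241.9753 / 1.46
d = 165.7 m

165.7


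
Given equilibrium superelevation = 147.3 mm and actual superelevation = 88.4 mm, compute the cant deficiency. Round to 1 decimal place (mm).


Cant deficiency = equilibrium cant - actual cant
CD = 147.3 - 88.4
CD = 58.9 mm

58.9


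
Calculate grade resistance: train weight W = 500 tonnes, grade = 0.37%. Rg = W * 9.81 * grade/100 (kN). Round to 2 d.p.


Rg = W * 9.81 * grade / 100
Rg = 500 * 9.81 * 0.37 / 100
Rg = 4905.0 * 0.0037
Rg = 18.15 kN

18.15


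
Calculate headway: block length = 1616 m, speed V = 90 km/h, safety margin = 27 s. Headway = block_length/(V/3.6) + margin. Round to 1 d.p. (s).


V = 90 / 3.6 = 25.0 m/s
Block traversal time = 1616 / 25.0 = 64.64 s
Headway = 64.64 + 27
Headway = 91.6 s

91.6


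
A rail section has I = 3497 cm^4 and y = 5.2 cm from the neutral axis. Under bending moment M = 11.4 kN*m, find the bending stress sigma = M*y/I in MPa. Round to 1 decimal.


Convert units:
M = 11.4 kN*m = 11400000 N*mm
y = 5.2 cm = 52 mm
I = 3497 cm^4 = 34970000 mm^4
sigma = 11400000 * 52 / 34970000
sigma = 17.0 MPa

17.0


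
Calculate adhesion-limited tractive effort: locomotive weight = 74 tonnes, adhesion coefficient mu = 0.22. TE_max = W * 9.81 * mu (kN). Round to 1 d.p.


TE_max = W * g * mu
TE_max = 74 * 9.81 * 0.22
TE_max = 725.94 * 0.22
TE_max = 159.7 kN

159.7


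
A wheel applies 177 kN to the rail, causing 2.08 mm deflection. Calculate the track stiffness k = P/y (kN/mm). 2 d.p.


Track stiffness k = P / y
k = 177 / 2.08
k = 85.10 kN/mm

85.10


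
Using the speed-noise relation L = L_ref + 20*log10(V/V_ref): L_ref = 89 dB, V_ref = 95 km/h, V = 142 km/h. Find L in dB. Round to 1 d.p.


V/V_ref = 142 / 95 = 1.494737
log10(1.494737) = 0.174565
20 * 0.174565 = 3.4913
L = 89 + 3.4913 = 92.5 dB

92.5


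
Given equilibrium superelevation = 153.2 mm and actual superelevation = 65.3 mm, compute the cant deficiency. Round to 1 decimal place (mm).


Cant deficiency = equilibrium cant - actual cant
CD = 153.2 - 65.3
CD = 87.9 mm

87.9


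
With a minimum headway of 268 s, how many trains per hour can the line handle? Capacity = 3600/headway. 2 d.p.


Capacity = 3600 / headway
Capacity = 3600 / 268
Capacity = 13.43 trains/hour

13.43


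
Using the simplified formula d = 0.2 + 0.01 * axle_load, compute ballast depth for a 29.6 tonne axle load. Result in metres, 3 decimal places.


d = 0.2 + 0.01 * 29.6
d = 0.2 + 0.296
d = 0.496 m

0.496


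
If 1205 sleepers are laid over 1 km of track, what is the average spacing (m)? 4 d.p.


Spacing = 1000 m / number of sleepers
Spacing = 1000 / 1205
Spacing = 0.8299 m

0.8299


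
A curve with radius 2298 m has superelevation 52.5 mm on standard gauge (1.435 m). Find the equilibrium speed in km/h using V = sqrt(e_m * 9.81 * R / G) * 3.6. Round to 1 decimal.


Convert cant: e = 52.5 mm = 0.0525 m
V_ms = sqrt(0.0525 * 9.81 * 2298 / 1.435)
V_ms = sqrt(824.757805) = 28.7186 m/s
V = 28.7186 * 3.6 = 103.4 km/h

103.4


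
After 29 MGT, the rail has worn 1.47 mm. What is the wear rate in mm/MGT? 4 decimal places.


Wear rate = total wear / cumulative tonnage
Rate = 1.47 / 29
Rate = 0.0507 mm/MGT

0.0507


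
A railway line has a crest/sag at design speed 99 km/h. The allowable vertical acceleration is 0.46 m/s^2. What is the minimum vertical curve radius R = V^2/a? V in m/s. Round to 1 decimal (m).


Convert speed: V = 99 / 3.6 = 27.5 m/s
V^2 = 756.25 m^2/s^2
R_v = 756.25 / 0.46
R_v = 1644.0 m

1644.0


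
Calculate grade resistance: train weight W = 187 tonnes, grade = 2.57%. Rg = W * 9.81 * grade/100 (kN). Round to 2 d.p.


Rg = W * 9.81 * grade / 100
Rg = 187 * 9.81 * 2.57 / 100
Rg = 1834.47 * 0.0257
Rg = 47.15 kN

47.15


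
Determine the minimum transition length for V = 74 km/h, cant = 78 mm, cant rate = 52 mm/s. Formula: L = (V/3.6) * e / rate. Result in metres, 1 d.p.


Convert speed: V = 74 / 3.6 = 20.5556 m/s
L = 20.5556 * 78 / 52
L = 1603.3333 / 52
L = 30.8 m

30.8


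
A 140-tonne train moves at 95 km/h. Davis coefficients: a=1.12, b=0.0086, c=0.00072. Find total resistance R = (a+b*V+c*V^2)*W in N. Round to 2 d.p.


b*V = 0.0086 * 95 = 0.817
c*V^2 = 0.00072 * 9025 = 6.498
R_per_t = 1.12 + 0.817 + 6.498 = 8.435 N/t
R_total = 8.435 * 140 = 1180.90 N

1180.90


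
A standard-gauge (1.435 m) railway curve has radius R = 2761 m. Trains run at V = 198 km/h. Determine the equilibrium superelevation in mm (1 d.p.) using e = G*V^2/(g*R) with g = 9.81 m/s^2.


Convert speed: V = 198 / 3.6 = 55.0 m/s
Apply formula: e = 1.435 * 55.0^2 / (9.81 * 2761)
e = 1.435 * 3025.0 / 27085.41
e = 0.160266 m = 160.3 mm

160.3


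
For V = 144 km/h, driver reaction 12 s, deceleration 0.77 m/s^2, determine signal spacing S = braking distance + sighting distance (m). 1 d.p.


V = 144 / 3.6 = 40.0 m/s
Braking distance = 40.0^2 / (2*0.77) = 1038.961 m
Sighting distance = 40.0 * 12 = 480.0 m
S = 1038.961 + 480.0 = 1519.0 m

1519.0


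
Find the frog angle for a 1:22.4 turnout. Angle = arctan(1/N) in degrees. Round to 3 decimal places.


1/N = 1/22.4 = 0.044643
angle = arctan(0.044643) = 0.044613 rad
angle = 0.044613 * 180/pi = 2.556 degrees

2.556


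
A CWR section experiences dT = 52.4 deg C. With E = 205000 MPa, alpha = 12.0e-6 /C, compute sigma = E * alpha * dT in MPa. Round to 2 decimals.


sigma = E * alpha * dT
sigma = 205000 * 12.0e-6 * 52.4
sigma = 2.46 * 52.4
sigma = 128.90 MPa

128.90


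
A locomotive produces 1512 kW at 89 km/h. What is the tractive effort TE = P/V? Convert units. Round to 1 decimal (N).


Convert: P = 1512 kW = 1512000 W
V = 89 / 3.6 = 24.7222 m/s
TE = 1512000 / 24.7222
TE = 61159.6 N

61159.6


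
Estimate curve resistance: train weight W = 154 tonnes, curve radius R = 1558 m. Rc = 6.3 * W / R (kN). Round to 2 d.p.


Rc = 6.3 * W / R
Rc = 6.3 * 154 / 1558
Rc = 970.2 / 1558
Rc = 0.62 kN

0.62


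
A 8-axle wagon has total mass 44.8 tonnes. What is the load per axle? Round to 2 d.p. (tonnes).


Load per axle = total weight / number of axles
Load = 44.8 / 8
Load = 5.60 tonnes

5.60


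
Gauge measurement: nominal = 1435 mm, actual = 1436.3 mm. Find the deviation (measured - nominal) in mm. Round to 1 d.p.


Deviation = measured - nominal
Deviation = 1436.3 - 1435
Deviation = 1.3 mm

1.3


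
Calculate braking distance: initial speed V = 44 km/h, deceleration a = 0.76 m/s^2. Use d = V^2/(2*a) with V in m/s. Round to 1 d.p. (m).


Convert speed: V = 44 / 3.6 = 12.2222 m/s
V^2 = 149.3827
d = 149.3827 / (2 * 0.76)
d = 149.3827 / 1.52
d = 98.3 m

98.3


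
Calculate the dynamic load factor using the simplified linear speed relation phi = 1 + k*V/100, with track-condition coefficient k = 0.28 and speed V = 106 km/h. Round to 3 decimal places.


phi = 1 + k * V / 100
phi = 1 + 0.28 * 106 / 100
phi = 1 + 0.2968
phi = 1.297

1.297


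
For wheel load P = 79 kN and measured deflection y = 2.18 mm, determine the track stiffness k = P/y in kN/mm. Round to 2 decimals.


Track stiffness k = P / y
k = 79 / 2.18
k = 36.24 kN/mm

36.24


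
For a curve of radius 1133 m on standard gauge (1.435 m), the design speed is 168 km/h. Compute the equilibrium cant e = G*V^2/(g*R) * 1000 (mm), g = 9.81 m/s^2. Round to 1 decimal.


Convert speed: V = 168 / 3.6 = 46.6667 m/s
Apply formula: e = 1.435 * 46.6667^2 / (9.81 * 1133)
e = 1.435 * 2177.7778 / 11114.73
e = 0.281168 m = 281.2 mm

281.2


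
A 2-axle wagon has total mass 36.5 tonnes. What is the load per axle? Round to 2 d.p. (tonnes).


Load per axle = total weight / number of axles
Load = 36.5 / 2
Load = 18.25 tonnes

18.25


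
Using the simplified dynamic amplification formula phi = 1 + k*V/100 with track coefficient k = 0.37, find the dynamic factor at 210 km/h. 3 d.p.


phi = 1 + k * V / 100
phi = 1 + 0.37 * 210 / 100
phi = 1 + 0.777
phi = 1.777

1.777


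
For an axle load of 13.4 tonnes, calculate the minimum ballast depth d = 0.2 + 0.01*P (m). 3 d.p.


d = 0.2 + 0.01 * 13.4
d = 0.2 + 0.134
d = 0.334 m

0.334


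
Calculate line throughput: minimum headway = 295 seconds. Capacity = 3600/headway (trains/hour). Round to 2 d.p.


Capacity = 3600 / headway
Capacity = 3600 / 295
Capacity = 12.20 trains/hour

12.20


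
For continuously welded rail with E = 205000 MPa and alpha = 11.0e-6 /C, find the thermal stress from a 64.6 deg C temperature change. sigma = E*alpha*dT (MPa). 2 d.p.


sigma = E * alpha * dT
sigma = 205000 * 11.0e-6 * 64.6
sigma = 2.255 * 64.6
sigma = 145.67 MPa

145.67


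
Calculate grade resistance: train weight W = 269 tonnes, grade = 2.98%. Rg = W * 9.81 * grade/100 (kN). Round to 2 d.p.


Rg = W * 9.81 * grade / 100
Rg = 269 * 9.81 * 2.98 / 100
Rg = 2638.89 * 0.0298
Rg = 78.64 kN

78.64


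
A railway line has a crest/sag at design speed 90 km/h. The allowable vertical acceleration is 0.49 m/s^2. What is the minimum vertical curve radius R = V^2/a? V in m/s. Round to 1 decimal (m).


Convert speed: V = 90 / 3.6 = 25.0 m/s
V^2 = 625.0 m^2/s^2
R_v = 625.0 / 0.49
R_v = 1275.5 m

1275.5


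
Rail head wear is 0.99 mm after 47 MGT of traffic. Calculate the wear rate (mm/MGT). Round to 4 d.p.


Wear rate = total wear / cumulative tonnage
Rate = 0.99 / 47
Rate = 0.0211 mm/MGT

0.0211


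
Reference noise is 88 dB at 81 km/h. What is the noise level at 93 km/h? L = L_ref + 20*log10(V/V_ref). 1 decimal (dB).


V/V_ref = 93 / 81 = 1.148148
log10(1.148148) = 0.059998
20 * 0.059998 = 1.2
L = 88 + 1.2 = 89.2 dB

89.2


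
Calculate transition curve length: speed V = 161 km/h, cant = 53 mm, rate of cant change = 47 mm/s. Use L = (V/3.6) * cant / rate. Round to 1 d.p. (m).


Convert speed: V = 161 / 3.6 = 44.7222 m/s
L = 44.7222 * 53 / 47
L = 2370.2778 / 47
L = 50.4 m

50.4


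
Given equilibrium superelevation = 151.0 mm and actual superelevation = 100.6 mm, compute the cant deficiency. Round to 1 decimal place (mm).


Cant deficiency = equilibrium cant - actual cant
CD = 151.0 - 100.6
CD = 50.4 mm

50.4


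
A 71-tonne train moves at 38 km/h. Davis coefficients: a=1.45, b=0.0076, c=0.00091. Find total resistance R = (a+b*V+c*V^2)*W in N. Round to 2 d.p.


b*V = 0.0076 * 38 = 0.2888
c*V^2 = 0.00091 * 1444 = 1.31404
R_per_t = 1.45 + 0.2888 + 1.31404 = 3.05284 N/t
R_total = 3.05284 * 71 = 216.75 N

216.75


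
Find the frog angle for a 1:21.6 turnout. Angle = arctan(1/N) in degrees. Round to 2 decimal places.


1/N = 1/21.6 = 0.046296
angle = arctan(0.046296) = 0.046263 rad
angle = 0.046263 * 180/pi = 2.65 degrees

2.65


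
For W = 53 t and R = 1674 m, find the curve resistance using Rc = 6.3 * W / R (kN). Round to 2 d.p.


Rc = 6.3 * W / R
Rc = 6.3 * 53 / 1674
Rc = 333.9 / 1674
Rc = 0.20 kN

0.20


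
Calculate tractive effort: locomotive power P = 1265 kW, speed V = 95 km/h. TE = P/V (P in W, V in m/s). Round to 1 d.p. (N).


Convert: P = 1265 kW = 1265000 W
V = 95 / 3.6 = 26.3889 m/s
TE = 1265000 / 26.3889
TE = 47936.8 N

47936.8


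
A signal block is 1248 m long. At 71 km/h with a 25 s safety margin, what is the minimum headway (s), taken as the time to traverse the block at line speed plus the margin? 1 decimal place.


V = 71 / 3.6 = 19.7222 m/s
Block traversal time = 1248 / 19.7222 = 63.2789 s
Headway = 63.2789 + 25
Headway = 88.3 s

88.3


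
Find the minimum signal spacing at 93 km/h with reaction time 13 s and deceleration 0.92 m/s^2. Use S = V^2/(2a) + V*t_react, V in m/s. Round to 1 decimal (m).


V = 93 / 3.6 = 25.8333 m/s
Braking distance = 25.8333^2 / (2*0.92) = 362.6963 m
Sighting distance = 25.8333 * 13 = 335.8333 m
S = 362.6963 + 335.8333 = 698.5 m

698.5


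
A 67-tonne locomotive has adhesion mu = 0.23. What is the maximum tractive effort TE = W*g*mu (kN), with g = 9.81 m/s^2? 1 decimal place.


TE_max = W * g * mu
TE_max = 67 * 9.81 * 0.23
TE_max = 657.27 * 0.23
TE_max = 151.2 kN

151.2


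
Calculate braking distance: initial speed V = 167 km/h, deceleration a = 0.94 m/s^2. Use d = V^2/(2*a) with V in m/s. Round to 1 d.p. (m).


Convert speed: V = 167 / 3.6 = 46.3889 m/s
V^2 = 2151.929
d = 2151.929 / (2 * 0.94)
d = 2151.929 / 1.88
d = 1144.6 m

1144.6


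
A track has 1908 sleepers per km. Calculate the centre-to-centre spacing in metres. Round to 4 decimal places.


Spacing = 1000 m / number of sleepers
Spacing = 1000 / 1908
Spacing = 0.5241 m

0.5241


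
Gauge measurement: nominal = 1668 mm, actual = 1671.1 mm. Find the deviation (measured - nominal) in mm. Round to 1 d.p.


Deviation = measured - nominal
Deviation = 1671.1 - 1668
Deviation = 3.1 mm

3.1


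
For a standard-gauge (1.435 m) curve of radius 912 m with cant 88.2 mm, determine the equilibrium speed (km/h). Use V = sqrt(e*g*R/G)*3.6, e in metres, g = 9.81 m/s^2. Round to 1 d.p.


Convert cant: e = 88.2 mm = 0.0882 m
V_ms = sqrt(0.0882 * 9.81 * 912 / 1.435)
V_ms = sqrt(549.895961) = 23.4499 m/s
V = 23.4499 * 3.6 = 84.4 km/h

84.4


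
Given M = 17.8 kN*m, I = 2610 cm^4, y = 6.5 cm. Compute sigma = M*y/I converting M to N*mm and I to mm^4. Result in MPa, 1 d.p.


Convert units:
M = 17.8 kN*m = 17800000 N*mm
y = 6.5 cm = 65 mm
I = 2610 cm^4 = 26100000 mm^4
sigma = 17800000 * 65 / 26100000
sigma = 44.3 MPa

44.3


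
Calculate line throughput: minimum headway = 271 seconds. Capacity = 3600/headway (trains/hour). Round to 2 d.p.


Capacity = 3600 / headway
Capacity = 3600 / 271
Capacity = 13.28 trains/hour

13.28


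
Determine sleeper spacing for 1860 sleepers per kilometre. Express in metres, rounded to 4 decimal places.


Spacing = 1000 m / number of sleepers
Spacing = 1000 / 1860
Spacing = 0.5376 m

0.5376


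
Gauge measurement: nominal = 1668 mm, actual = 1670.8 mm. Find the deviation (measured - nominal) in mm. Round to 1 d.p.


Deviation = measured - nominal
Deviation = 1670.8 - 1668
Deviation = 2.8 mm

2.8


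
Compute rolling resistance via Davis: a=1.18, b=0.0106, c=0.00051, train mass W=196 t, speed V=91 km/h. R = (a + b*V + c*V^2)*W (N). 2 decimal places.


b*V = 0.0106 * 91 = 0.9646
c*V^2 = 0.00051 * 8281 = 4.22331
R_per_t = 1.18 + 0.9646 + 4.22331 = 6.36791 N/t
R_total = 6.36791 * 196 = 1248.11 N

1248.11


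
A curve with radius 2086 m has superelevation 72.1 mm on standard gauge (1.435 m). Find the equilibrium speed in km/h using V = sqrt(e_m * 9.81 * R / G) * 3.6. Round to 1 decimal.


Convert cant: e = 72.1 mm = 0.0721 m
V_ms = sqrt(0.0721 * 9.81 * 2086 / 1.435)
V_ms = sqrt(1028.174137) = 32.0652 m/s
V = 32.0652 * 3.6 = 115.4 km/h

115.4


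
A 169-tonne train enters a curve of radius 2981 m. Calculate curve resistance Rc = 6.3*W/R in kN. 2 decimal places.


Rc = 6.3 * W / R
Rc = 6.3 * 169 / 2981
Rc = 1064.7 / 2981
Rc = 0.36 kN

0.36


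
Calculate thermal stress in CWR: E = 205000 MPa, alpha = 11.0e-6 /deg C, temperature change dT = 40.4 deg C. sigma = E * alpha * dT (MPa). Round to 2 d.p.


sigma = E * alpha * dT
sigma = 205000 * 11.0e-6 * 40.4
sigma = 2.255 * 40.4
sigma = 91.10 MPa

91.10


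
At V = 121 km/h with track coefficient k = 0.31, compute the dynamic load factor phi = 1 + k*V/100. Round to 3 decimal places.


phi = 1 + k * V / 100
phi = 1 + 0.31 * 121 / 100
phi = 1 + 0.3751
phi = 1.375

1.375


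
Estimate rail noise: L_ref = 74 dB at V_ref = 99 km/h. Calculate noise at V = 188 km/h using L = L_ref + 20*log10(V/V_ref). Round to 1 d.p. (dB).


V/V_ref = 188 / 99 = 1.89899
log10(1.89899) = 0.278523
20 * 0.278523 = 5.5705
L = 74 + 5.5705 = 79.6 dB

79.6


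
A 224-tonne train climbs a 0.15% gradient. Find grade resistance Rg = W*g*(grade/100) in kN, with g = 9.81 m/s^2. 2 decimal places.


Rg = W * 9.81 * grade / 100
Rg = 224 * 9.81 * 0.15 / 100
Rg = 2197.44 * 0.0015
Rg = 3.30 kN

3.30


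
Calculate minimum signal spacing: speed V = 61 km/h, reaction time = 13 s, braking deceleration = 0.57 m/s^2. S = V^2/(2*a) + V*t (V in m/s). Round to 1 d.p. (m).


V = 61 / 3.6 = 16.9444 m/s
Braking distance = 16.9444^2 / (2*0.57) = 251.8546 m
Sighting distance = 16.9444 * 13 = 220.2778 m
S = 251.8546 + 220.2778 = 472.1 m

472.1


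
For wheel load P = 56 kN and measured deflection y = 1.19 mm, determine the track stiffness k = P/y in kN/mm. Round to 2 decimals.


Track stiffness k = P / y
k = 56 / 1.19
k = 47.06 kN/mm

47.06


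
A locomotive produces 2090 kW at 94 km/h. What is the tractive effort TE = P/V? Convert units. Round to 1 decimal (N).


Convert: P = 2090 kW = 2090000 W
V = 94 / 3.6 = 26.1111 m/s
TE = 2090000 / 26.1111
TE = 80042.6 N

80042.6


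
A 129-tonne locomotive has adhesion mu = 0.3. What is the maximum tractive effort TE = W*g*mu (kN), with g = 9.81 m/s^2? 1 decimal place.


TE_max = W * g * mu
TE_max = 129 * 9.81 * 0.3
TE_max = 1265.49 * 0.3
TE_max = 379.6 kN

379.6


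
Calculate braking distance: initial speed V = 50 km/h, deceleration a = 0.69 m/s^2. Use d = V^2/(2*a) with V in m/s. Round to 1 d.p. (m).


Convert speed: V = 50 / 3.6 = 13.8889 m/s
V^2 = 192.9012
d = 192.9012 / (2 * 0.69)
d = 192.9012 / 1.38
d = 139.8 m

139.8


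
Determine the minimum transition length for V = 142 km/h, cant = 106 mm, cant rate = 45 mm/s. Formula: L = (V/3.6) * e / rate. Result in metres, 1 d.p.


Convert speed: V = 142 / 3.6 = 39.4444 m/s
L = 39.4444 * 106 / 45
L = 4181.1111 / 45
L = 92.9 m

92.9


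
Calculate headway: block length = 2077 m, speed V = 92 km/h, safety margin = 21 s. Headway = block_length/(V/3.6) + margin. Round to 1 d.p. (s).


V = 92 / 3.6 = 25.5556 m/s
Block traversal time = 2077 / 25.5556 = 81.2739 s
Headway = 81.2739 + 21
Headway = 102.3 s

102.3


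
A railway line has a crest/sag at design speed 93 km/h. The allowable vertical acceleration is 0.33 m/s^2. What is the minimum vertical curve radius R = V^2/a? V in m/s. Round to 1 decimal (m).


Convert speed: V = 93 / 3.6 = 25.8333 m/s
V^2 = 667.3611 m^2/s^2
R_v = 667.3611 / 0.33
R_v = 2022.3 m

2022.3


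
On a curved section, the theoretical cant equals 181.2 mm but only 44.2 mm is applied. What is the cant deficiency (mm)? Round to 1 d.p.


Cant deficiency = equilibrium cant - actual cant
CD = 181.2 - 44.2
CD = 137.0 mm

137.0


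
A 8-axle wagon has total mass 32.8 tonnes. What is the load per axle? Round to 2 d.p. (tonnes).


Load per axle = total weight / number of axles
Load = 32.8 / 8
Load = 4.10 tonnes

4.10


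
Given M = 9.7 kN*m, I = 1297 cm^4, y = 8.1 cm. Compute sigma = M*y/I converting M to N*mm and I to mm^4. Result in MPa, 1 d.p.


Convert units:
M = 9.7 kN*m = 9700000 N*mm
y = 8.1 cm = 81 mm
I = 1297 cm^4 = 12970000 mm^4
sigma = 9700000 * 81 / 12970000
sigma = 60.6 MPa

60.6


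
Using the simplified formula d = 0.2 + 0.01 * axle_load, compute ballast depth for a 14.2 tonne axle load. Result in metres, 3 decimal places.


d = 0.2 + 0.01 * 14.2
d = 0.2 + 0.142
d = 0.342 m

0.342


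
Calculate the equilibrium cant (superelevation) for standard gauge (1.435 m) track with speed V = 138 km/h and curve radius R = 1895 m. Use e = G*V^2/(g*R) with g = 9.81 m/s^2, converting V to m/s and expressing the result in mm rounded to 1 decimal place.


Convert speed: V = 138 / 3.6 = 38.3333 m/s
Apply formula: e = 1.435 * 38.3333^2 / (9.81 * 1895)
e = 1.435 * 1469.4444 / 18589.95
e = 0.11343 m = 113.4 mm

113.4


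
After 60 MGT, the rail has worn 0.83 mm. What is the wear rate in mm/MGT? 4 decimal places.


Wear rate = total wear / cumulative tonnage
Rate = 0.83 / 60
Rate = 0.0138 mm/MGT

0.0138


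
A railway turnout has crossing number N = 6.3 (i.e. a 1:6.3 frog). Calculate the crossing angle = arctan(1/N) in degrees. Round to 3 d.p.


1/N = 1/6.3 = 0.15873
angle = arctan(0.15873) = 0.157417 rad
angle = 0.157417 * 180/pi = 9.019 degrees

9.019


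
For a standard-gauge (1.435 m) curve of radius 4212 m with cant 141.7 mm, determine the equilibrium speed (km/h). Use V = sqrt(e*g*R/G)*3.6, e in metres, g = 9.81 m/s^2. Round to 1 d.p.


Convert cant: e = 141.7 mm = 0.1417 m
V_ms = sqrt(0.1417 * 9.81 * 4212 / 1.435)
V_ms = sqrt(4080.142386) = 63.876 m/s
V = 63.876 * 3.6 = 230.0 km/h

230.0


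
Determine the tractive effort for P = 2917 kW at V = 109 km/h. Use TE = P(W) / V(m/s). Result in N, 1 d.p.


Convert: P = 2917 kW = 2917000 W
V = 109 / 3.6 = 30.2778 m/s
TE = 2917000 / 30.2778
TE = 96341.3 N

96341.3


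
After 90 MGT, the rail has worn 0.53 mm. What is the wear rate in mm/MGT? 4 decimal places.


Wear rate = total wear / cumulative tonnage
Rate = 0.53 / 90
Rate = 0.0059 mm/MGT

0.0059


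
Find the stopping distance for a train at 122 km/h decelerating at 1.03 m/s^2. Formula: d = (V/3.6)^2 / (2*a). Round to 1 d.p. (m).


Convert speed: V = 122 / 3.6 = 33.8889 m/s
V^2 = 1148.4568
d = 1148.4568 / (2 * 1.03)
d = 1148.4568 / 2.06
d = 557.5 m

557.5


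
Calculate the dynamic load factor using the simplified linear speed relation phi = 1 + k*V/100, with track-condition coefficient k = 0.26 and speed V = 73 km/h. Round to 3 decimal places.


phi = 1 + k * V / 100
phi = 1 + 0.26 * 73 / 100
phi = 1 + 0.1898
phi = 1.190

1.190


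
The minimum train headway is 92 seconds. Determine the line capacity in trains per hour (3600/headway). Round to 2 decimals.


Capacity = 3600 / headway
Capacity = 3600 / 92
Capacity = 39.13 trains/hour

39.13


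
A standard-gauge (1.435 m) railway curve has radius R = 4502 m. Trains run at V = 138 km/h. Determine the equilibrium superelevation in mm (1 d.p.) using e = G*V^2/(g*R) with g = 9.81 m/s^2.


Convert speed: V = 138 / 3.6 = 38.3333 m/s
Apply formula: e = 1.435 * 38.3333^2 / (9.81 * 4502)
e = 1.435 * 1469.4444 / 44164.62
e = 0.047745 m = 47.7 mm

47.7


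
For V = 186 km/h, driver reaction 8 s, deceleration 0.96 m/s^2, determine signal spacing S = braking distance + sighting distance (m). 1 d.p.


V = 186 / 3.6 = 51.6667 m/s
Braking distance = 51.6667^2 / (2*0.96) = 1390.3356 m
Sighting distance = 51.6667 * 8 = 413.3333 m
S = 1390.3356 + 413.3333 = 1803.7 m

1803.7


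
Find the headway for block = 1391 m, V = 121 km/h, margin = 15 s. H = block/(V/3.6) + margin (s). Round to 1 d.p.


V = 121 / 3.6 = 33.6111 m/s
Block traversal time = 1391 / 33.6111 = 41.3851 s
Headway = 41.3851 + 15
Headway = 56.4 s

56.4


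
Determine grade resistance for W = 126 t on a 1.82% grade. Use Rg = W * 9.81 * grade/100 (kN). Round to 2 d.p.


Rg = W * 9.81 * grade / 100
Rg = 126 * 9.81 * 1.82 / 100
Rg = 1236.06 * 0.0182
Rg = 22.50 kN

22.50


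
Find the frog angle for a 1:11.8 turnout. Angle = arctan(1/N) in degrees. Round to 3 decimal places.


1/N = 1/11.8 = 0.084746
angle = arctan(0.084746) = 0.084544 rad
angle = 0.084544 * 180/pi = 4.844 degrees

4.844


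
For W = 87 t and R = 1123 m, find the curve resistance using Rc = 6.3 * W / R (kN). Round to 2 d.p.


Rc = 6.3 * W / R
Rc = 6.3 * 87 / 1123
Rc = 548.1 / 1123
Rc = 0.49 kN

0.49


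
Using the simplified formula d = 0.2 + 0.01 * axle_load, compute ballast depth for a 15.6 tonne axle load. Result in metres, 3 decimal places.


d = 0.2 + 0.01 * 15.6
d = 0.2 + 0.156
d = 0.356 m

0.356


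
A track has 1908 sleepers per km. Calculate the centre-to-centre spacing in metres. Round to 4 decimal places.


Spacing = 1000 m / number of sleepers
Spacing = 1000 / 1908
Spacing = 0.5241 m

0.5241


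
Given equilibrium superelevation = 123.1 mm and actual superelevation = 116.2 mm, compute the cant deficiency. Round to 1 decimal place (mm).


Cant deficiency = equilibrium cant - actual cant
CD = 123.1 - 116.2
CD = 6.9 mm

6.9


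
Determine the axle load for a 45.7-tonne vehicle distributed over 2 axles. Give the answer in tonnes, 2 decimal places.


Load per axle = total weight / number of axles
Load = 45.7 / 2
Load = 22.85 tonnes

22.85


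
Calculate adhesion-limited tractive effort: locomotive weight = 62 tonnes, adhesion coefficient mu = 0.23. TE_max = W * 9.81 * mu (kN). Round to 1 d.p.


TE_max = W * g * mu
TE_max = 62 * 9.81 * 0.23
TE_max = 608.22 * 0.23
TE_max = 139.9 kN

139.9


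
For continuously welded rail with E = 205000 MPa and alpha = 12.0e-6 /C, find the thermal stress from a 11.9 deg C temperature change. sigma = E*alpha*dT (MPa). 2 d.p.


sigma = E * alpha * dT
sigma = 205000 * 12.0e-6 * 11.9
sigma = 2.46 * 11.9
sigma = 29.27 MPa

29.27


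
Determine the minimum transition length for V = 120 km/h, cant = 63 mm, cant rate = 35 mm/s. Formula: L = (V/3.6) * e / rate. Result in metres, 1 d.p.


Convert speed: V = 120 / 3.6 = 33.3333 m/s
L = 33.3333 * 63 / 35
L = 2100.0 / 35
L = 60.0 m

60.0


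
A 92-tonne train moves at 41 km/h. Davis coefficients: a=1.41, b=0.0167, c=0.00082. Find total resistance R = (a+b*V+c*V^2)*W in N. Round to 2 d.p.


b*V = 0.0167 * 41 = 0.6847
c*V^2 = 0.00082 * 1681 = 1.37842
R_per_t = 1.41 + 0.6847 + 1.37842 = 3.47312 N/t
R_total = 3.47312 * 92 = 319.53 N

319.53


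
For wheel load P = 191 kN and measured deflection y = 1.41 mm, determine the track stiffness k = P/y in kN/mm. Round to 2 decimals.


Track stiffness k = P / y
k = 191 / 1.41
k = 135.46 kN/mm

135.46


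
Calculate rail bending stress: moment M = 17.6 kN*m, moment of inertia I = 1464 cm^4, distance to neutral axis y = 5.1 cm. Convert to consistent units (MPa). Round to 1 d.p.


Convert units:
M = 17.6 kN*m = 17600000 N*mm
y = 5.1 cm = 51 mm
I = 1464 cm^4 = 14640000 mm^4
sigma = 17600000 * 51 / 14640000
sigma = 61.3 MPa

61.3


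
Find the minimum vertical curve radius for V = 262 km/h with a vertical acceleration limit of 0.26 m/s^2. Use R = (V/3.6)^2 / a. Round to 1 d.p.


Convert speed: V = 262 / 3.6 = 72.7778 m/s
V^2 = 5296.6049 m^2/s^2
R_v = 5296.6049 / 0.26
R_v = 20371.6 m

20371.6


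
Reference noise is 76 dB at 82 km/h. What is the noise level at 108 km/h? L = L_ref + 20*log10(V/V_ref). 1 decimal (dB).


V/V_ref = 108 / 82 = 1.317073
log10(1.317073) = 0.11961
20 * 0.11961 = 2.3922
L = 76 + 2.3922 = 78.4 dB

78.4


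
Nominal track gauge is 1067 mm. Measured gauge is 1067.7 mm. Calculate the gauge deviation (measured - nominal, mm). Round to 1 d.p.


Deviation = measured - nominal
Deviation = 1067.7 - 1067
Deviation = 0.7 mm

0.7


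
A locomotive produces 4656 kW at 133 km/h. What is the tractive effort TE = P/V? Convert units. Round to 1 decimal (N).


Convert: P = 4656 kW = 4656000 W
V = 133 / 3.6 = 36.9444 m/s
TE = 4656000 / 36.9444
TE = 126027.1 N

126027.1


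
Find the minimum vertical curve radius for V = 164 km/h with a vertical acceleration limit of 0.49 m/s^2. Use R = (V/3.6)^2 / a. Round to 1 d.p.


Convert speed: V = 164 / 3.6 = 45.5556 m/s
V^2 = 2075.3086 m^2/s^2
R_v = 2075.3086 / 0.49
R_v = 4235.3 m

4235.3


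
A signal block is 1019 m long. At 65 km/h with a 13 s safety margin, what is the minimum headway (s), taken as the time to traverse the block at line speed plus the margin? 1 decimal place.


V = 65 / 3.6 = 18.0556 m/s
Block traversal time = 1019 / 18.0556 = 56.4369 s
Headway = 56.4369 + 13
Headway = 69.4 s

69.4


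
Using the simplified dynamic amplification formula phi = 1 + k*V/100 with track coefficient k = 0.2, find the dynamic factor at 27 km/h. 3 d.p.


phi = 1 + k * V / 100
phi = 1 + 0.2 * 27 / 100
phi = 1 + 0.054
phi = 1.054

1.054


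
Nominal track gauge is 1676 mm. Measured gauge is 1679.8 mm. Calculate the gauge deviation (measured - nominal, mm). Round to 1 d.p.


Deviation = measured - nominal
Deviation = 1679.8 - 1676
Deviation = 3.8 mm

3.8


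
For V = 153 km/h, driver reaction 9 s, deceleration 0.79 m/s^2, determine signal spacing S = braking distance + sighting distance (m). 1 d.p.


V = 153 / 3.6 = 42.5 m/s
Braking distance = 42.5^2 / (2*0.79) = 1143.1962 m
Sighting distance = 42.5 * 9 = 382.5 m
S = 1143.1962 + 382.5 = 1525.7 m

1525.7


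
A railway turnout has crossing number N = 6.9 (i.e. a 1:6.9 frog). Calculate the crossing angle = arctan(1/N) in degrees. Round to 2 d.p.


1/N = 1/6.9 = 0.144928
angle = arctan(0.144928) = 0.143925 rad
angle = 0.143925 * 180/pi = 8.25 degrees

8.25


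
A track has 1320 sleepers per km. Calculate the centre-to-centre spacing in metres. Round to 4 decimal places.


Spacing = 1000 m / number of sleepers
Spacing = 1000 / 1320
Spacing = 0.7576 m

0.7576


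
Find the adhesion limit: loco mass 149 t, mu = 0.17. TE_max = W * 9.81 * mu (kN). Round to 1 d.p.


TE_max = W * g * mu
TE_max = 149 * 9.81 * 0.17
TE_max = 1461.69 * 0.17
TE_max = 248.5 kN

248.5


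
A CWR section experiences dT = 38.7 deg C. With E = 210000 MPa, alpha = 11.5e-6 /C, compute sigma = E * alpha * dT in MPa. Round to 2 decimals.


sigma = E * alpha * dT
sigma = 210000 * 11.5e-6 * 38.7
sigma = 2.415 * 38.7
sigma = 93.46 MPa

93.46


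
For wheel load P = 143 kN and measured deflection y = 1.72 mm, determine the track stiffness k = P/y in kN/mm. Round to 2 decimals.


Track stiffness k = P / y
k = 143 / 1.72
k = 83.14 kN/mm

83.14


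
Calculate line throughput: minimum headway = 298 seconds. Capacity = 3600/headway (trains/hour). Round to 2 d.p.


Capacity = 3600 / headway
Capacity = 3600 / 298
Capacity = 12.08 trains/hour

12.08


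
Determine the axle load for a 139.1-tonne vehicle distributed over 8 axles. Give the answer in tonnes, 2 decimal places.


Load per axle = total weight / number of axles
Load = 139.1 / 8
Load = 17.39 tonnes

17.39


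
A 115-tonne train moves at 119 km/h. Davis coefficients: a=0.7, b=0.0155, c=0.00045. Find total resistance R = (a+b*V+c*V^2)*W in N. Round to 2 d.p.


b*V = 0.0155 * 119 = 1.8445
c*V^2 = 0.00045 * 14161 = 6.37245
R_per_t = 0.7 + 1.8445 + 6.37245 = 8.91695 N/t
R_total = 8.91695 * 115 = 1025.45 N

1025.45


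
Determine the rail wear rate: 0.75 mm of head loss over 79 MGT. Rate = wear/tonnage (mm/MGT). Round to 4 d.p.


Wear rate = total wear / cumulative tonnage
Rate = 0.75 / 79
Rate = 0.0095 mm/MGT

0.0095


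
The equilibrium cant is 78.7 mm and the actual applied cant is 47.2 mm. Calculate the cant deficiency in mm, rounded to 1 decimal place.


Cant deficiency = equilibrium cant - actual cant
CD = 78.7 - 47.2
CD = 31.5 mm

31.5


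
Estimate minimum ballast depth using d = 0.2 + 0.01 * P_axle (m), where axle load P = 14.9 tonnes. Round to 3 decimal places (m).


d = 0.2 + 0.01 * 14.9
d = 0.2 + 0.149
d = 0.349 m

0.349


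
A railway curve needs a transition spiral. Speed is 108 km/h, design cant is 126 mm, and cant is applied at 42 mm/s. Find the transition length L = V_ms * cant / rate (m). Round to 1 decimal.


Convert speed: V = 108 / 3.6 = 30.0 m/s
L = 30.0 * 126 / 42
L = 3780.0 / 42
L = 90.0 m

90.0


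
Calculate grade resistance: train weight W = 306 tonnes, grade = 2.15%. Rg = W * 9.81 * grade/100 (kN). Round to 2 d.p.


Rg = W * 9.81 * grade / 100
Rg = 306 * 9.81 * 2.15 / 100
Rg = 3001.86 * 0.0215
Rg = 64.54 kN

64.54


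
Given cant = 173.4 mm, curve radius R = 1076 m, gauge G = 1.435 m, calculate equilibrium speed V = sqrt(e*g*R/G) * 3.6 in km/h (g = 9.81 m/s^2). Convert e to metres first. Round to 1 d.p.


Convert cant: e = 173.4 mm = 0.1734 m
V_ms = sqrt(0.1734 * 9.81 * 1076 / 1.435)
V_ms = sqrt(1275.494149) = 35.7141 m/s
V = 35.7141 * 3.6 = 128.6 km/h

128.6


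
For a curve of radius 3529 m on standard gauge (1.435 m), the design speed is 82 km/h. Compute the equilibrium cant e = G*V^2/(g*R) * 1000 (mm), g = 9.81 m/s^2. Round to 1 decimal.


Convert speed: V = 82 / 3.6 = 22.7778 m/s
Apply formula: e = 1.435 * 22.7778^2 / (9.81 * 3529)
e = 1.435 * 518.8272 / 34619.49
e = 0.021506 m = 21.5 mm

21.5


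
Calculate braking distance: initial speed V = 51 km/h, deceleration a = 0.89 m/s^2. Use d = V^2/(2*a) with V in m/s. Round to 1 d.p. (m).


Convert speed: V = 51 / 3.6 = 14.1667 m/s
V^2 = 200.6944
d = 200.6944 / (2 * 0.89)
d = 200.6944 / 1.78
d = 112.7 m

112.7


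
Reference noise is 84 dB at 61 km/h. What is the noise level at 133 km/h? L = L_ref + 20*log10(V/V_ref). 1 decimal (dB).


V/V_ref = 133 / 61 = 2.180328
log10(2.180328) = 0.338522
20 * 0.338522 = 6.7704
L = 84 + 6.7704 = 90.8 dB

90.8


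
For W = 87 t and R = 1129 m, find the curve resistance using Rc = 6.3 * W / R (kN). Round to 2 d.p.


Rc = 6.3 * W / R
Rc = 6.3 * 87 / 1129
Rc = 548.1 / 1129
Rc = 0.49 kN

0.49


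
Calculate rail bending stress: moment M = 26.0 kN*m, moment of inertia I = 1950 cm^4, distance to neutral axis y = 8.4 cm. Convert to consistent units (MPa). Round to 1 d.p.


Convert units:
M = 26.0 kN*m = 26000000 N*mm
y = 8.4 cm = 84 mm
I = 1950 cm^4 = 19500000 mm^4
sigma = 26000000 * 84 / 19500000
sigma = 112.0 MPa

112.0


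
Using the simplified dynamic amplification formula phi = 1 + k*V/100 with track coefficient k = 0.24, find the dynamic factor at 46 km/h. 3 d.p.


phi = 1 + k * V / 100
phi = 1 + 0.24 * 46 / 100
phi = 1 + 0.1104
phi = 1.110

1.110


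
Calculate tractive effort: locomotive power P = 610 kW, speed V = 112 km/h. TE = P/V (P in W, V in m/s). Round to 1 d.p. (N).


Convert: P = 610 kW = 610000 W
V = 112 / 3.6 = 31.1111 m/s
TE = 610000 / 31.1111
TE = 19607.1 N

19607.1


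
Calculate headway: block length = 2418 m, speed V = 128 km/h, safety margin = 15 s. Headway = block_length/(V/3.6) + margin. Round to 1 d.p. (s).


V = 128 / 3.6 = 35.5556 m/s
Block traversal time = 2418 / 35.5556 = 68.0062 s
Headway = 68.0062 + 15
Headway = 83.0 s

83.0


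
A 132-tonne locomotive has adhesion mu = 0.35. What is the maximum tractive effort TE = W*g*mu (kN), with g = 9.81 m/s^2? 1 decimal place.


TE_max = W * g * mu
TE_max = 132 * 9.81 * 0.35
TE_max = 1294.92 * 0.35
TE_max = 453.2 kN

453.2


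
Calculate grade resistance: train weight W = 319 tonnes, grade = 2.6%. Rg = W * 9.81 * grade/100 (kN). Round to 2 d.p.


Rg = W * 9.81 * grade / 100
Rg = 319 * 9.81 * 2.6 / 100
Rg = 3129.39 * 0.026
Rg = 81.36 kN

81.36


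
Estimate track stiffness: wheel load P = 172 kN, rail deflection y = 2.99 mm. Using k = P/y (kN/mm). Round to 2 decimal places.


Track stiffness k = P / y
k = 172 / 2.99
k = 57.53 kN/mm

57.53


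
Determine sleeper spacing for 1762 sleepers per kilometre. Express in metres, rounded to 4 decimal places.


Spacing = 1000 m / number of sleepers
Spacing = 1000 / 1762
Spacing = 0.5675 m

0.5675


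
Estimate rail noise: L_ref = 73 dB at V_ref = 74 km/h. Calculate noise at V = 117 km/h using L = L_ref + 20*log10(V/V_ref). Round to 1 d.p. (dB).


V/V_ref = 117 / 74 = 1.581081
log10(1.581081) = 0.198954
20 * 0.198954 = 3.9791
L = 73 + 3.9791 = 77.0 dB

77.0


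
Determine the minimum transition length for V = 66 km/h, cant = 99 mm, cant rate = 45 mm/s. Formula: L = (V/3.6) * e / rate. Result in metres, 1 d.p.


Convert speed: V = 66 / 3.6 = 18.3333 m/s
L = 18.3333 * 99 / 45
L = 1815.0 / 45
L = 40.3 m

40.3


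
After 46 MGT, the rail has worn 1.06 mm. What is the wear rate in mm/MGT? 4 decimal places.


Wear rate = total wear / cumulative tonnage
Rate = 1.06 / 46
Rate = 0.0230 mm/MGT

0.0230


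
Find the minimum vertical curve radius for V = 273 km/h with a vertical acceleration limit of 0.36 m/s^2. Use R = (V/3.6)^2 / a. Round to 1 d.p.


Convert speed: V = 273 / 3.6 = 75.8333 m/s
V^2 = 5750.6944 m^2/s^2
R_v = 5750.6944 / 0.36
R_v = 15974.2 m

15974.2


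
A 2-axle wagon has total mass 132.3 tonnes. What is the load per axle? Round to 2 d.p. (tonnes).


Load per axle = total weight / number of axles
Load = 132.3 / 2
Load = 66.15 tonnes

66.15


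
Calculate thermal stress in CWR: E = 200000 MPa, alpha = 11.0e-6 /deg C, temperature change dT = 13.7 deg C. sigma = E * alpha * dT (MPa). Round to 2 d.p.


sigma = E * alpha * dT
sigma = 200000 * 11.0e-6 * 13.7
sigma = 2.2 * 13.7
sigma = 30.14 MPa

30.14


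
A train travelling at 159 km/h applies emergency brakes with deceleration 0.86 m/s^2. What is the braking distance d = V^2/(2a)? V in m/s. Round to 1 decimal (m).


Convert speed: V = 159 / 3.6 = 44.1667 m/s
V^2 = 1950.6944
d = 1950.6944 / (2 * 0.86)
d = 1950.6944 / 1.72
d = 1134.1 m

1134.1


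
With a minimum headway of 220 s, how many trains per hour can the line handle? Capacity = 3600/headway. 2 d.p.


Capacity = 3600 / headway
Capacity = 3600 / 220
Capacity = 16.36 trains/hour

16.36


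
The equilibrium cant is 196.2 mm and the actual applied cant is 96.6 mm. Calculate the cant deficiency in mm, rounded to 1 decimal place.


Cant deficiency = equilibrium cant - actual cant
CD = 196.2 - 96.6
CD = 99.6 mm

99.6


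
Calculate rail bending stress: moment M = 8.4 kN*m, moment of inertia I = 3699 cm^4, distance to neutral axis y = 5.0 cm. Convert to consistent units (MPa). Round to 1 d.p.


Convert units:
M = 8.4 kN*m = 8400000 N*mm
y = 5.0 cm = 50 mm
I = 3699 cm^4 = 36990000 mm^4
sigma = 8400000 * 50 / 36990000
sigma = 11.4 MPa

11.4


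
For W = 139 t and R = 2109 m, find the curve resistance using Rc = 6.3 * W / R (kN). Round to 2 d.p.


Rc = 6.3 * W / R
Rc = 6.3 * 139 / 2109
Rc = 875.7 / 2109
Rc = 0.42 kN

0.42
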